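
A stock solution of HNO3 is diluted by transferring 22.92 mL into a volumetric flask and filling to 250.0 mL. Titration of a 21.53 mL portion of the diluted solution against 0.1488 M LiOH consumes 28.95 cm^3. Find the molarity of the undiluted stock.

2.18 M

n(LiOH) = 0.1488 x 0.02895 = 0.004308 mol.
n(HNO3) in the aliquot = 0.004308 mol.
[diluted HNO3] = 0.004308 / 0.02153 = 0.2001 M.
Dilution factor = 250.0/22.92 = 10.91, so [stock] = 0.2001 x 10.91 = 2.18 M.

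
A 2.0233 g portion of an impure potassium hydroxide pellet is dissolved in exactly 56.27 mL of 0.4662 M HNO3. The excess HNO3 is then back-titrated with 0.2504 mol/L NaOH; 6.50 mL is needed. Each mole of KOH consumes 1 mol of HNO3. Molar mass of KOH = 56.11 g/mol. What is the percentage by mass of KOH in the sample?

Total n(HNO3) added = 0.4662 x 0.05627 = 0.02623 mol.
n(NaOH) used = 0.2504 x 0.006500 = 0.001628 mol, which equals the excess n(HNO3).
So n(HNO3) consumed by the sample = 0.02623 - 0.001628 = 0.02461 mol.
n(KOH) = 0.02461 / 1 = 0.02461 mol.
mass KOH = 0.02461 x 56.11 = 1.381 g, so %KOH = 1.381/2.0233 x 100 = 68.2%.

68.2%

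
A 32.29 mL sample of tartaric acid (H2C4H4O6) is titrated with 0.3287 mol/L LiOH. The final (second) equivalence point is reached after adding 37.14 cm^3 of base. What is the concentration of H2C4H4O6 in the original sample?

0.189 M

n(LiOH) = 0.3287 x 0.03714 = 0.01221 mol.
At the final (second) equivalence point, 2 mol OH^- react per mol H2C4H4O6, so n(H2C4H4O6) = 0.01221 / 2 = 0.006104 mol.
[H2C4H4O6] = 0.006104 / 0.03229 L = 0.189 M.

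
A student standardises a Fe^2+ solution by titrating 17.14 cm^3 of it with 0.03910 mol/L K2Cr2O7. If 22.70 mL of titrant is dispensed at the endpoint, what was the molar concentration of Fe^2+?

n(K2Cr2O7) = 0.03910 x 0.02270 = 0.0008876 mol.
From the balanced equation, 1 mol K2Cr2O7 reacts with 6 mol Fe^2+, so n(Fe^2+) = 0.0008876 x 6/1 = 0.005325 mol.
[Fe^2+] = 0.005325 / 0.01714 L = 0.311 M.

0.311 M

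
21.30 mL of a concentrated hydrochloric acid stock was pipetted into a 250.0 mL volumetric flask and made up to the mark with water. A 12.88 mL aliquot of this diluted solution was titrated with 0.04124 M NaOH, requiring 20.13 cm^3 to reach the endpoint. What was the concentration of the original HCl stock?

n(NaOH) = 0.04124 x 0.02013 = 0.0008302 mol.
n(HCl) in the aliquot = 0.0008302 mol.
[diluted HCl] = 0.0008302 / 0.01288 = 0.06445 M.
Dilution factor = 250.0/21.30 = 11.74, so [stock] = 0.06445 x 11.74 = 0.756 M.

0.756 M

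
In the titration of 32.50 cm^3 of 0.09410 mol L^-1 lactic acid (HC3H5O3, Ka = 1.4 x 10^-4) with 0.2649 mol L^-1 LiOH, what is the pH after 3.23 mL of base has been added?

Initial n(HC3H5O3) = 0.09410 x 0.03250 = 0.003058 mol.
n(LiOH) added = 0.2649 x 0.003230 = 0.0008556 mol, converting that many moles of HC3H5O3 to C3H5O3-.
Remaining n(HC3H5O3) = 0.002203 mol; n(C3H5O3-) = 0.0008556 mol.
By Henderson-Hasselbalch, pH = pKa + log([A^-]/[HA]) = 3.85 + log(0.0008556/0.002203) = 3.85 + (-0.41) = 3.44.

3.44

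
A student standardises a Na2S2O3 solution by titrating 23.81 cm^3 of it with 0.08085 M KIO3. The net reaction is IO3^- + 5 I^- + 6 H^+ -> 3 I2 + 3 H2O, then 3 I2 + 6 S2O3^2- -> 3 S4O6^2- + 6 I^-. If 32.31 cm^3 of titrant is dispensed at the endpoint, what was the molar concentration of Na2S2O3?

n(KIO3) = 0.08085 x 0.03231 = 0.002612 mol.
From the balanced equation, 1 mol KIO3 reacts with 6 mol Na2S2O3, so n(Na2S2O3) = 0.002612 x 6/1 = 0.01567 mol.
[Na2S2O3] = 0.01567 / 0.02381 L = 0.658 M.

0.658 M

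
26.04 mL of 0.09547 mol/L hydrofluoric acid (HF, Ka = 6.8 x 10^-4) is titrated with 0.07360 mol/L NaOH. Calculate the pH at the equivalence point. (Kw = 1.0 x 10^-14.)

7.89

n(HF) = 0.09547 x 0.02604 = 0.002486 mol; V(NaOH) at equivalence = 0.002486/0.07360 = 0.03378 L.
At equivalence all the acid is converted to F-; total volume = 0.02604 + 0.03378 = 0.05982 L, so [F-] = 0.002486/0.05982 = 0.04156 M.
Kb = Kw/Ka = 1.0e-14 / 6.8 x 10^-4 = 1.47e-11.
[OH^-] = sqrt(Kb x [F-]) = sqrt(1.47e-11 x 0.04156) = 7.82e-7 M.
pOH = 6.11, so pH = 14.00 - 6.11 = 7.89.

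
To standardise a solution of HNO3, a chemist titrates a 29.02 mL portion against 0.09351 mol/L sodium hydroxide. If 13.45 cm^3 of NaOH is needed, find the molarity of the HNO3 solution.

0.0433 M

n(NaOH) delivered = 0.09351 x 0.01345 = 0.001258 mol.
For a 1:1 reaction, n(HNO3) = 0.001258 mol.
[HNO3] = 0.001258 mol / 0.02902 L = 0.0433 M.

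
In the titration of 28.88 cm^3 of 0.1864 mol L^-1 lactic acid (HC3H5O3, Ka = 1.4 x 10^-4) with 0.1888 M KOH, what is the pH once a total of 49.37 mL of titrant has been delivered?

12.70

n(acid) = 0.1864 x 0.02888 = 0.005383 mol; n(KOH) added = 0.1888 x 0.04937 = 0.009321 mol.
Base is in excess by 0.009321 - 0.005383 = 0.003938 mol in a total volume of 0.07825 L.
[OH^-] = 0.003938/0.07825 = 0.05032 M, so pOH = 1.30 and pH = 14.00 - 1.30 = 12.70.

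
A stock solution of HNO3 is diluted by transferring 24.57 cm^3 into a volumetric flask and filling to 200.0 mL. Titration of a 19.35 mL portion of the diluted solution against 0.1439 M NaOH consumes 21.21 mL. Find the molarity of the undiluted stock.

n(NaOH) = 0.1439 x 0.02121 = 0.003052 mol.
n(HNO3) in the aliquot = 0.003052 mol.
[diluted HNO3] = 0.003052 / 0.01935 = 0.1577 M.
Dilution factor = 200.0/24.57 = 8.140, so [stock] = 0.1577 x 8.140 = 1.28 M.

1.28 M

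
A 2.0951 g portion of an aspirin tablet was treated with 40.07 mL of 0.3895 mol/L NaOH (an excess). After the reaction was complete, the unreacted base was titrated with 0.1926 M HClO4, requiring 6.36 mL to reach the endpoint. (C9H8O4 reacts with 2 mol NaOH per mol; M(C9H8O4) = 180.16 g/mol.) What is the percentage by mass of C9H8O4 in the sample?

61.8%

Total n(NaOH) added = 0.3895 x 0.04007 = 0.01561 mol.
n(HClO4) used = 0.1926 x 0.006360 = 0.001225 mol, which equals the excess n(NaOH).
So n(NaOH) consumed by the sample = 0.01561 - 0.001225 = 0.01438 mol.
n(C9H8O4) = 0.01438 / 2 = 0.007191 mol.
mass C9H8O4 = 0.007191 x 180.16 = 1.296 g, so %C9H8O4 = 1.296/2.0951 x 100 = 61.8%.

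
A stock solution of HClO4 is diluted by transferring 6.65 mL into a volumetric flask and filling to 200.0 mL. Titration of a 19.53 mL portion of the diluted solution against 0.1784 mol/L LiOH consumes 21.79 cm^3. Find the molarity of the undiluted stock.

n(LiOH) = 0.1784 x 0.02179 = 0.003887 mol.
n(HClO4) in the aliquot = 0.003887 mol.
[diluted HClO4] = 0.003887 / 0.01953 = 0.1990 M.
Dilution factor = 200.0/6.650 = 30.08, so [stock] = 0.1990 x 30.08 = 5.99 M.

5.99 M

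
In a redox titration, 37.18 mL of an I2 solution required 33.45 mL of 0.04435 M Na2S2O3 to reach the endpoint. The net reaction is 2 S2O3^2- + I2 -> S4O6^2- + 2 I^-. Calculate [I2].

0.0200 M

n(Na2S2O3) = 0.04435 x 0.03345 = 0.001484 mol.
From the balanced equation, 2 mol Na2S2O3 reacts with 1 mol I2, so n(I2) = 0.001484 x 1/2 = 0.0007418 mol.
[I2] = 0.0007418 / 0.03718 L = 0.0200 M.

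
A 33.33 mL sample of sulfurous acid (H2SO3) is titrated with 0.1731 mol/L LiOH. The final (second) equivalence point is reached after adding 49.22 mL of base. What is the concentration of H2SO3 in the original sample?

n(LiOH) = 0.1731 x 0.04922 = 0.008520 mol.
At the final (second) equivalence point, 2 mol OH^- react per mol H2SO3, so n(H2SO3) = 0.008520 / 2 = 0.004260 mol.
[H2SO3] = 0.004260 / 0.03333 L = 0.128 M.

0.128 M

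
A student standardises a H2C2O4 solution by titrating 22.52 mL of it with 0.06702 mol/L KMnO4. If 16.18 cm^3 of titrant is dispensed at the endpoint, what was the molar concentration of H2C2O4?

n(KMnO4) = 0.06702 x 0.01618 = 0.001084 mol.
From the balanced equation, 2 mol KMnO4 reacts with 5 mol H2C2O4, so n(H2C2O4) = 0.001084 x 5/2 = 0.002711 mol.
[H2C2O4] = 0.002711 / 0.02252 L = 0.120 M.

0.120 M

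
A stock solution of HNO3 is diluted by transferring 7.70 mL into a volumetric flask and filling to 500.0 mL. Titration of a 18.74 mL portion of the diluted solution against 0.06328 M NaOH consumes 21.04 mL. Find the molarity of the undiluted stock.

n(NaOH) = 0.06328 x 0.02104 = 0.001331 mol.
n(HNO3) in the aliquot = 0.001331 mol.
[diluted HNO3] = 0.001331 / 0.01874 = 0.07105 M.
Dilution factor = 500.0/7.700 = 64.94, so [stock] = 0.07105 x 64.94 = 4.61 M.

4.61 M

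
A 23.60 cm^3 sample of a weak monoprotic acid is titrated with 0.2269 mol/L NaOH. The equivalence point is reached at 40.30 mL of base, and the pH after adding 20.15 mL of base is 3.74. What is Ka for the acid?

1.8 x 10^-4

20.15 mL is half of the equivalence volume, so this is the half-equivalence point where [HA] = [A^-].
At half-equivalence pH = pKa, so pKa = 3.74.
Ka = 10^(-3.74) = 1.8 x 10^-4.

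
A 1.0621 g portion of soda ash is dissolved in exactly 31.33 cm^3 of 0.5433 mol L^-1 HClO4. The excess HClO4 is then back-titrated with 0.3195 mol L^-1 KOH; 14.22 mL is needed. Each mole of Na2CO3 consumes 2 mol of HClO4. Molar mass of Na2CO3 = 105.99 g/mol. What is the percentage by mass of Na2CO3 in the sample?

Total n(HClO4) added = 0.5433 x 0.03133 = 0.01702 mol.
n(KOH) used = 0.3195 x 0.01422 = 0.004543 mol, which equals the excess n(HClO4).
So n(HClO4) consumed by the sample = 0.01702 - 0.004543 = 0.01248 mol.
n(Na2CO3) = 0.01248 / 2 = 0.006239 mol.
mass Na2CO3 = 0.006239 x 105.99 = 0.6613 g, so %Na2CO3 = 0.6613/1.0621 x 100 = 62.3%.

62.3%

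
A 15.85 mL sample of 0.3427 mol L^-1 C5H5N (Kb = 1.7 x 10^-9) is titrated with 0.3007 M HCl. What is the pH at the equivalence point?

3.01

n(C5H5N) = 0.3427 x 0.01585 = 0.005432 mol; V(HCl) at equivalence = 0.005432/0.3007 = 0.01806 L.
At equivalence the base is fully converted to C5H5NH+; total volume = 0.03391 L, so [C5H5NH+] = 0.005432/0.03391 = 0.1602 M.
Ka(C5H5NH+) = Kw/Kb = 1.0e-14 / 1.7 x 10^-9 = 5.88e-6.
[H^+] = sqrt(Ka x [C5H5NH+]) = sqrt(5.88e-6 x 0.1602) = 0.000971 M.
pH = -log(0.000971) = 3.01.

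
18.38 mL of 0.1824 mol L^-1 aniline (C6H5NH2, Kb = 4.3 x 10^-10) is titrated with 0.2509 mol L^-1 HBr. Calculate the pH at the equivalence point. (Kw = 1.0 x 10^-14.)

2.80

n(C6H5NH2) = 0.1824 x 0.01838 = 0.003353 mol; V(HBr) at equivalence = 0.003353/0.2509 = 0.01336 L.
At equivalence the base is fully converted to C6H5NH3+; total volume = 0.03174 L, so [C6H5NH3+] = 0.003353/0.03174 = 0.1056 M.
Ka(C6H5NH3+) = Kw/Kb = 1.0e-14 / 4.3 x 10^-10 = 2.33e-5.
[H^+] = sqrt(Ka x [C6H5NH3+]) = sqrt(2.33e-5 x 0.1056) = 0.00157 M.
pH = -log(0.00157) = 2.80.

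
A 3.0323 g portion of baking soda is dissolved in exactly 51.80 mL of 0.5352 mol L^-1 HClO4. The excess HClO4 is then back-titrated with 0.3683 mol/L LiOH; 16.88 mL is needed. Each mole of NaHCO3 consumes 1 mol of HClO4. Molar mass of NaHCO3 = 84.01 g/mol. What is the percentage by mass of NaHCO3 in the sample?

Total n(HClO4) added = 0.5352 x 0.05180 = 0.02772 mol.
n(LiOH) used = 0.3683 x 0.01688 = 0.006217 mol, which equals the excess n(HClO4).
So n(HClO4) consumed by the sample = 0.02772 - 0.006217 = 0.02151 mol.
n(NaHCO3) = 0.02151 / 1 = 0.02151 mol.
mass NaHCO3 = 0.02151 x 84.01 = 1.807 g, so %NaHCO3 = 1.807/3.0323 x 100 = 59.6%.

59.6%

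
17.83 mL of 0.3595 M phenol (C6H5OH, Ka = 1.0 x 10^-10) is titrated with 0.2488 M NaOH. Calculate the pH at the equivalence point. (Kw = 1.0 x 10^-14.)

11.58

n(C6H5OH) = 0.3595 x 0.01783 = 0.006410 mol; V(NaOH) at equivalence = 0.006410/0.2488 = 0.02576 L.
At equivalence all the acid is converted to C6H5O-; total volume = 0.01783 + 0.02576 = 0.04359 L, so [C6H5O-] = 0.006410/0.04359 = 0.1470 M.
Kb = Kw/Ka = 1.0e-14 / 1.0 x 10^-10 = 0.000100.
[OH^-] = sqrt(Kb x [C6H5O-]) = sqrt(0.000100 x 0.1470) = 0.00383 M.
pOH = 2.42, so pH = 14.00 - 2.42 = 11.58.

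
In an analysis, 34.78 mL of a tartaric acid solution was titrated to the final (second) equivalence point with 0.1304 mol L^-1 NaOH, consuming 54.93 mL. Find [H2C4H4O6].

0.103 M

n(NaOH) = 0.1304 x 0.05493 = 0.007163 mol.
At the final (second) equivalence point, 2 mol OH^- react per mol H2C4H4O6, so n(H2C4H4O6) = 0.007163 / 2 = 0.003581 mol.
[H2C4H4O6] = 0.003581 / 0.03478 L = 0.103 M.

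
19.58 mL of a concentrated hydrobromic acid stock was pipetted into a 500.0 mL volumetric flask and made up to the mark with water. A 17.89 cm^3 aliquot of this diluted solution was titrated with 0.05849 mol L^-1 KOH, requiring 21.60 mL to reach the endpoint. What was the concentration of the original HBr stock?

n(KOH) = 0.05849 x 0.02160 = 0.001263 mol.
n(HBr) in the aliquot = 0.001263 mol.
[diluted HBr] = 0.001263 / 0.01789 = 0.07062 M.
Dilution factor = 500.0/19.58 = 25.54, so [stock] = 0.07062 x 25.54 = 1.80 M.

1.80 M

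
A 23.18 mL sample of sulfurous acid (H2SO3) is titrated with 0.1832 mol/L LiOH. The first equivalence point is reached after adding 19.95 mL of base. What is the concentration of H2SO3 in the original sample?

0.158 M

n(LiOH) = 0.1832 x 0.01995 = 0.003655 mol.
At the first equivalence point, 1 mol OH^- react per mol H2SO3, so n(H2SO3) = 0.003655 / 1 = 0.003655 mol.
[H2SO3] = 0.003655 / 0.02318 L = 0.158 M.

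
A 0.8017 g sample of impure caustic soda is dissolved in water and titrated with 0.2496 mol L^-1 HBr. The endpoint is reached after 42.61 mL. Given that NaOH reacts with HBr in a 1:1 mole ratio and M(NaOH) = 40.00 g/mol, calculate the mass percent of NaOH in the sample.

53.1%

n(HBr) = 0.2496 x 0.04261 = 0.01064 mol.
n(NaOH) = 0.01064 / 1 = 0.01064 mol.
mass of NaOH = 0.01064 x 40.00 = 0.4254 g.
% purity = 0.4254 / 0.8017 x 100 = 53.1%.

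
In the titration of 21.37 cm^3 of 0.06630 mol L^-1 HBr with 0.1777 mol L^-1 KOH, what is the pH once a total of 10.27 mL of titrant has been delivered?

12.11

n(acid) = 0.06630 x 0.02137 = 0.001417 mol; n(KOH) added = 0.1777 x 0.01027 = 0.001825 mol.
Base is in excess by 0.001825 - 0.001417 = 0.0004081 mol in a total volume of 0.03164 L.
[OH^-] = 0.0004081/0.03164 = 0.01290 M, so pOH = 1.89 and pH = 14.00 - 1.89 = 12.11.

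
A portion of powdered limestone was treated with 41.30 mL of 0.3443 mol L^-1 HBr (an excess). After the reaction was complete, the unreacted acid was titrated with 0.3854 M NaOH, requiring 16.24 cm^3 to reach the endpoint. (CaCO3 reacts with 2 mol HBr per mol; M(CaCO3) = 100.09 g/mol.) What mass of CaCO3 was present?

Total n(HBr) added = 0.3443 x 0.04130 = 0.01422 mol.
n(NaOH) used = 0.3854 x 0.01624 = 0.006259 mol, which equals the excess n(HBr).
So n(HBr) consumed by the sample = 0.01422 - 0.006259 = 0.007961 mol.
n(CaCO3) = 0.007961 / 2 = 0.003980 mol.
mass = 0.003980 mol x 100.09 g/mol = 0.398 g.

0.398 g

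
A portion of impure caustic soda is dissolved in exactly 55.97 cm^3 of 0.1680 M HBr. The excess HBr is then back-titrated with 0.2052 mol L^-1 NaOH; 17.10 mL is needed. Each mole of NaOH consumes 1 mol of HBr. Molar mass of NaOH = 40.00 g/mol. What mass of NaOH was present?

0.236 g

Total n(HBr) added = 0.1680 x 0.05597 = 0.009403 mol.
n(NaOH) used = 0.2052 x 0.01710 = 0.003509 mol, which equals the excess n(HBr).
So n(HBr) consumed by the sample = 0.009403 - 0.003509 = 0.005894 mol.
n(NaOH) = 0.005894 / 1 = 0.005894 mol.
mass = 0.005894 mol x 40.00 g/mol = 0.236 g.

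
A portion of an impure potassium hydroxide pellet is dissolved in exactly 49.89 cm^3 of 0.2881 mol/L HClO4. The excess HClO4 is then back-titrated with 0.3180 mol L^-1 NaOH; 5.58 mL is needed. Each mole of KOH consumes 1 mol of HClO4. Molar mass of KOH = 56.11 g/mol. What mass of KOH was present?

0.707 g

Total n(HClO4) added = 0.2881 x 0.04989 = 0.01437 mol.
n(NaOH) used = 0.3180 x 0.005580 = 0.001774 mol, which equals the excess n(HClO4).
So n(HClO4) consumed by the sample = 0.01437 - 0.001774 = 0.01260 mol.
n(KOH) = 0.01260 / 1 = 0.01260 mol.
mass = 0.01260 mol x 56.11 g/mol = 0.707 g.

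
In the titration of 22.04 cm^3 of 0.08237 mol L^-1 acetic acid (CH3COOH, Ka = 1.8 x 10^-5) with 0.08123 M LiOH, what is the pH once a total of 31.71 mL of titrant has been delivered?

12.15

n(acid) = 0.08237 x 0.02204 = 0.001815 mol; n(LiOH) added = 0.08123 x 0.03171 = 0.002576 mol.
Base is in excess by 0.002576 - 0.001815 = 0.0007604 mol in a total volume of 0.05375 L.
[OH^-] = 0.0007604/0.05375 = 0.01415 M, so pOH = 1.85 and pH = 14.00 - 1.85 = 12.15.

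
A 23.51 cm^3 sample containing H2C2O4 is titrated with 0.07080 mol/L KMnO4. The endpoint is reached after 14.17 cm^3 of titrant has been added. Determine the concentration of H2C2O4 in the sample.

n(KMnO4) = 0.07080 x 0.01417 = 0.001003 mol.
From the balanced equation, 2 mol KMnO4 reacts with 5 mol H2C2O4, so n(H2C2O4) = 0.001003 x 5/2 = 0.002508 mol.
[H2C2O4] = 0.002508 / 0.02351 L = 0.107 M.

0.107 M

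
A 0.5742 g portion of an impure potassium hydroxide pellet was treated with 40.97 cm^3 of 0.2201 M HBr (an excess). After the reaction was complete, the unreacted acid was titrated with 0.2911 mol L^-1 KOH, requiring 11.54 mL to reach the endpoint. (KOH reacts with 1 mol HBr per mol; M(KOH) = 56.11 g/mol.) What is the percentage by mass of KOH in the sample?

55.3%

Total n(HBr) added = 0.2201 x 0.04097 = 0.009017 mol.
n(KOH) used = 0.2911 x 0.01154 = 0.003359 mol, which equals the excess n(HBr).
So n(HBr) consumed by the sample = 0.009017 - 0.003359 = 0.005658 mol.
n(KOH) = 0.005658 / 1 = 0.005658 mol.
mass KOH = 0.005658 x 56.11 = 0.3175 g, so %KOH = 0.3175/0.5742 x 100 = 55.3%.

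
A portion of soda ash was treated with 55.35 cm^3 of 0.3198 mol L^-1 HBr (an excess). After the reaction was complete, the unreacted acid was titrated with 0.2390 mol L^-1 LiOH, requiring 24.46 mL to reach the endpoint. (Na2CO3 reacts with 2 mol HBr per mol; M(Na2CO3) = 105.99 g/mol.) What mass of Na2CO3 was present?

Total n(HBr) added = 0.3198 x 0.05535 = 0.01770 mol.
n(LiOH) used = 0.2390 x 0.02446 = 0.005846 mol, which equals the excess n(HBr).
So n(HBr) consumed by the sample = 0.01770 - 0.005846 = 0.01185 mol.
n(Na2CO3) = 0.01185 / 2 = 0.005927 mol.
mass = 0.005927 mol x 105.99 g/mol = 0.628 g.

0.628 g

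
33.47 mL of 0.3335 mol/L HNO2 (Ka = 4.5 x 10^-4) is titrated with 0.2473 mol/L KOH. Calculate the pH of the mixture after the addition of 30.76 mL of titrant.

3.68

Initial n(HNO2) = 0.3335 x 0.03347 = 0.01116 mol.
n(KOH) added = 0.2473 x 0.03076 = 0.007607 mol, converting that many moles of HNO2 to NO2-.
Remaining n(HNO2) = 0.003555 mol; n(NO2-) = 0.007607 mol.
By Henderson-Hasselbalch, pH = pKa + log([A^-]/[HA]) = 3.35 + log(0.007607/0.003555) = 3.35 + (+0.33) = 3.68.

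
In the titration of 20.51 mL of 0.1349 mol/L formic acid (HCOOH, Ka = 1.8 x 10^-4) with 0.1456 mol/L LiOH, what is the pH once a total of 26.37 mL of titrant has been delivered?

12.36

n(acid) = 0.1349 x 0.02051 = 0.002767 mol; n(LiOH) added = 0.1456 x 0.02637 = 0.003839 mol.
Base is in excess by 0.003839 - 0.002767 = 0.001073 mol in a total volume of 0.04688 L.
[OH^-] = 0.001073/0.04688 = 0.02288 M, so pOH = 1.64 and pH = 14.00 - 1.64 = 12.36.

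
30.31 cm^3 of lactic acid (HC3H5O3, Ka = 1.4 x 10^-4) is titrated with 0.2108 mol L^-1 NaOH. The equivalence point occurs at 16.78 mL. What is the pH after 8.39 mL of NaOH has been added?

8.39 mL is exactly half the equivalence volume (16.78/2), i.e. the half-equivalence point.
There, n(HA) = n(A^-), so pH = pKa = -log(1.4 x 10^-4) = 3.85.

3.85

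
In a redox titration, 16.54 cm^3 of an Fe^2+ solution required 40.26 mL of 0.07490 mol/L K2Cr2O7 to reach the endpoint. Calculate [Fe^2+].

1.09 M

n(K2Cr2O7) = 0.07490 x 0.04026 = 0.003015 mol.
From the balanced equation, 1 mol K2Cr2O7 reacts with 6 mol Fe^2+, so n(Fe^2+) = 0.003015 x 6/1 = 0.01809 mol.
[Fe^2+] = 0.01809 / 0.01654 L = 1.09 M.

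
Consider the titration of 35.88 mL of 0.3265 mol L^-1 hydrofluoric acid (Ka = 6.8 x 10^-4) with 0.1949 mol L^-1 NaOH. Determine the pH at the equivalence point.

n(HF) = 0.3265 x 0.03588 = 0.01171 mol; V(NaOH) at equivalence = 0.01171/0.1949 = 0.06011 L.
At equivalence all the acid is converted to F-; total volume = 0.03588 + 0.06011 = 0.09599 L, so [F-] = 0.01171/0.09599 = 0.1220 M.
Kb = Kw/Ka = 1.0e-14 / 6.8 x 10^-4 = 1.47e-11.
[OH^-] = sqrt(Kb x [F-]) = sqrt(1.47e-11 x 0.1220) = 1.34e-6 M.
pOH = 5.87, so pH = 14.00 - 5.87 = 8.13.

8.13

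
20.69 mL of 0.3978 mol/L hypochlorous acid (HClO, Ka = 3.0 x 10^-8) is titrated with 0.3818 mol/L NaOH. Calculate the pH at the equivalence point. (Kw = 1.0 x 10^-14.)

10.41

n(HClO) = 0.3978 x 0.02069 = 0.008230 mol; V(NaOH) at equivalence = 0.008230/0.3818 = 0.02156 L.
At equivalence all the acid is converted to ClO-; total volume = 0.02069 + 0.02156 = 0.04225 L, so [ClO-] = 0.008230/0.04225 = 0.1948 M.
Kb = Kw/Ka = 1.0e-14 / 3.0 x 10^-8 = 3.33e-7.
[OH^-] = sqrt(Kb x [ClO-]) = sqrt(3.33e-7 x 0.1948) = 0.000255 M.
pOH = 3.59, so pH = 14.00 - 3.59 = 10.41.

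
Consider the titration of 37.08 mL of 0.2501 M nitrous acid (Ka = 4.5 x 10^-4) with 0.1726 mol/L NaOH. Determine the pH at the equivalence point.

n(HNO2) = 0.2501 x 0.03708 = 0.009274 mol; V(NaOH) at equivalence = 0.009274/0.1726 = 0.05373 L.
At equivalence all the acid is converted to NO2-; total volume = 0.03708 + 0.05373 = 0.09081 L, so [NO2-] = 0.009274/0.09081 = 0.1021 M.
Kb = Kw/Ka = 1.0e-14 / 4.5 x 10^-4 = 2.22e-11.
[OH^-] = sqrt(Kb x [NO2-]) = sqrt(2.22e-11 x 0.1021) = 1.51e-6 M.
pOH = 5.82, so pH = 14.00 - 5.82 = 8.18.

8.18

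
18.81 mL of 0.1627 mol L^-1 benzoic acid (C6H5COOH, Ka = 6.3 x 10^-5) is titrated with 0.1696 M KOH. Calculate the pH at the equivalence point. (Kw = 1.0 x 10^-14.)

8.56

n(C6H5COOH) = 0.1627 x 0.01881 = 0.003060 mol; V(KOH) at equivalence = 0.003060/0.1696 = 0.01804 L.
At equivalence all the acid is converted to C6H5COO-; total volume = 0.01881 + 0.01804 = 0.03685 L, so [C6H5COO-] = 0.003060/0.03685 = 0.08304 M.
Kb = Kw/Ka = 1.0e-14 / 6.3 x 10^-5 = 1.59e-10.
[OH^-] = sqrt(Kb x [C6H5COO-]) = sqrt(1.59e-10 x 0.08304) = 3.63e-6 M.
pOH = 5.44, so pH = 14.00 - 5.44 = 8.56.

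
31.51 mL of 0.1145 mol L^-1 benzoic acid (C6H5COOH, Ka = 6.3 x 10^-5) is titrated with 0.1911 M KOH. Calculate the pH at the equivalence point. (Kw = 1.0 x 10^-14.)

8.53

n(C6H5COOH) = 0.1145 x 0.03151 = 0.003608 mol; V(KOH) at equivalence = 0.003608/0.1911 = 0.01888 L.
At equivalence all the acid is converted to C6H5COO-; total volume = 0.03151 + 0.01888 = 0.05039 L, so [C6H5COO-] = 0.003608/0.05039 = 0.07160 M.
Kb = Kw/Ka = 1.0e-14 / 6.3 x 10^-5 = 1.59e-10.
[OH^-] = sqrt(Kb x [C6H5COO-]) = sqrt(1.59e-10 x 0.07160) = 3.37e-6 M.
pOH = 5.47, so pH = 14.00 - 5.47 = 8.53.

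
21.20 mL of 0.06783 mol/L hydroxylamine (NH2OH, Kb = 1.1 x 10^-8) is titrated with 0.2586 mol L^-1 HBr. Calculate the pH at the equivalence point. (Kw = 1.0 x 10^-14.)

3.66

n(NH2OH) = 0.06783 x 0.02120 = 0.001438 mol; V(HBr) at equivalence = 0.001438/0.2586 = 0.005561 L.
At equivalence the base is fully converted to NH3OH+; total volume = 0.02676 L, so [NH3OH+] = 0.001438/0.02676 = 0.05374 M.
Ka(NH3OH+) = Kw/Kb = 1.0e-14 / 1.1 x 10^-8 = 9.09e-7.
[H^+] = sqrt(Ka x [NH3OH+]) = sqrt(9.09e-7 x 0.05374) = 0.000221 M.
pH = -log(0.000221) = 3.66.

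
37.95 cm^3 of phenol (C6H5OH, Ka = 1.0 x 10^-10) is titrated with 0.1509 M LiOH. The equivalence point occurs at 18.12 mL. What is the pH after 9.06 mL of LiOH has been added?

9.06 mL is exactly half the equivalence volume (18.12/2), i.e. the half-equivalence point.
There, n(HA) = n(A^-), so pH = pKa = -log(1.0 x 10^-10) = 10.00.

10.00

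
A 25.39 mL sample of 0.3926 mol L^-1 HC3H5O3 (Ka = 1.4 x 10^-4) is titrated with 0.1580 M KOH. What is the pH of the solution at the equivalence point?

n(HC3H5O3) = 0.3926 x 0.02539 = 0.009968 mol; V(KOH) at equivalence = 0.009968/0.1580 = 0.06309 L.
At equivalence all the acid is converted to C3H5O3-; total volume = 0.02539 + 0.06309 = 0.08848 L, so [C3H5O3-] = 0.009968/0.08848 = 0.1127 M.
Kb = Kw/Ka = 1.0e-14 / 1.4 x 10^-4 = 7.14e-11.
[OH^-] = sqrt(Kb x [C3H5O3-]) = sqrt(7.14e-11 x 0.1127) = 2.84e-6 M.
pOH = 5.55, so pH = 14.00 - 5.55 = 8.45.

8.45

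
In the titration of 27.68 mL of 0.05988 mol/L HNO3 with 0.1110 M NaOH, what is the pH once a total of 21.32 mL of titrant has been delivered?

12.16

n(acid) = 0.05988 x 0.02768 = 0.001657 mol; n(NaOH) added = 0.1110 x 0.02132 = 0.002367 mol.
Base is in excess by 0.002367 - 0.001657 = 0.0007090 mol in a total volume of 0.04900 L.
[OH^-] = 0.0007090/0.04900 = 0.01447 M, so pOH = 1.84 and pH = 14.00 - 1.84 = 12.16.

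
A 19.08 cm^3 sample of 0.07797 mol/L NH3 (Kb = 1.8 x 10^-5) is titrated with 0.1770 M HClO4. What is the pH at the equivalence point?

n(NH3) = 0.07797 x 0.01908 = 0.001488 mol; V(HClO4) at equivalence = 0.001488/0.1770 = 0.008405 L.
At equivalence the base is fully converted to NH4+; total volume = 0.02748 L, so [NH4+] = 0.001488/0.02748 = 0.05413 M.
Ka(NH4+) = Kw/Kb = 1.0e-14 / 1.8 x 10^-5 = 5.56e-10.
[H^+] = sqrt(Ka x [NH4+]) = sqrt(5.56e-10 x 0.05413) = 5.48e-6 M.
pH = -log(5.48e-6) = 5.26.

5.26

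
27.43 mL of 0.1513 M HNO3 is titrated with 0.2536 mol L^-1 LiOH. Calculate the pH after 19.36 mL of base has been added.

n(acid) = 0.1513 x 0.02743 = 0.004150 mol; n(LiOH) added = 0.2536 x 0.01936 = 0.004910 mol.
Base is in excess by 0.004910 - 0.004150 = 0.0007595 mol in a total volume of 0.04679 L.
[OH^-] = 0.0007595/0.04679 = 0.01623 M, so pOH = 1.79 and pH = 14.00 - 1.79 = 12.21.

12.21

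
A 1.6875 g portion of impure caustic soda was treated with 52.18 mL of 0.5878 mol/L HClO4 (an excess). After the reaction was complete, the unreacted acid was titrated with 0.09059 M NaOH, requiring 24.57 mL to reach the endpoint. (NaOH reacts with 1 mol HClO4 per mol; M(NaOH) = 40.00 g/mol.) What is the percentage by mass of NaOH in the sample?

67.4%

Total n(HClO4) added = 0.5878 x 0.05218 = 0.03067 mol.
n(NaOH) used = 0.09059 x 0.02457 = 0.002226 mol, which equals the excess n(HClO4).
So n(HClO4) consumed by the sample = 0.03067 - 0.002226 = 0.02845 mol.
n(NaOH) = 0.02845 / 1 = 0.02845 mol.
mass NaOH = 0.02845 x 40.00 = 1.138 g, so %NaOH = 1.138/1.6875 x 100 = 67.4%.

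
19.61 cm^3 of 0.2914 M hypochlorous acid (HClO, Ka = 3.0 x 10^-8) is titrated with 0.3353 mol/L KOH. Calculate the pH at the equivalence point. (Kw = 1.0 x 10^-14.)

10.36

n(HClO) = 0.2914 x 0.01961 = 0.005714 mol; V(KOH) at equivalence = 0.005714/0.3353 = 0.01704 L.
At equivalence all the acid is converted to ClO-; total volume = 0.01961 + 0.01704 = 0.03665 L, so [ClO-] = 0.005714/0.03665 = 0.1559 M.
Kb = Kw/Ka = 1.0e-14 / 3.0 x 10^-8 = 3.33e-7.
[OH^-] = sqrt(Kb x [ClO-]) = sqrt(3.33e-7 x 0.1559) = 0.000228 M.
pOH = 3.64, so pH = 14.00 - 3.64 = 10.36.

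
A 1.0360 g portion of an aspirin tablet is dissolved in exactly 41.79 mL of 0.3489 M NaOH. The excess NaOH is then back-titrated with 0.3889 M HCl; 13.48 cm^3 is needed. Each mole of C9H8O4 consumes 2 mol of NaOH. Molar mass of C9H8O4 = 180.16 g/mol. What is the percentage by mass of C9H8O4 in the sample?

Total n(NaOH) added = 0.3489 x 0.04179 = 0.01458 mol.
n(HCl) used = 0.3889 x 0.01348 = 0.005242 mol, which equals the excess n(NaOH).
So n(NaOH) consumed by the sample = 0.01458 - 0.005242 = 0.009338 mol.
n(C9H8O4) = 0.009338 / 2 = 0.004669 mol.
mass C9H8O4 = 0.004669 x 180.16 = 0.8412 g, so %C9H8O4 = 0.8412/1.0360 x 100 = 81.2%.

81.2%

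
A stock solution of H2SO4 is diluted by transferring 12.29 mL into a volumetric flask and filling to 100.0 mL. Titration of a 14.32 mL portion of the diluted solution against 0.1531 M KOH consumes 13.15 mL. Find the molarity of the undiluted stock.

0.572 M

n(KOH) = 0.1531 x 0.01315 = 0.002013 mol.
n(H2SO4) in the aliquot = 0.002013 x 1/2 = 0.001007 mol.
[diluted H2SO4] = 0.001007 / 0.01432 = 0.07030 M.
Dilution factor = 100.0/12.29 = 8.137, so [stock] = 0.07030 x 8.137 = 0.572 M.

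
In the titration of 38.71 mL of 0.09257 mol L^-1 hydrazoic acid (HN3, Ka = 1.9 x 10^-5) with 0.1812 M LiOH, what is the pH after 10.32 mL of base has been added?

4.76

Initial n(HN3) = 0.09257 x 0.03871 = 0.003583 mol.
n(LiOH) added = 0.1812 x 0.01032 = 0.001870 mol, converting that many moles of HN3 to N3-.
Remaining n(HN3) = 0.001713 mol; n(N3-) = 0.001870 mol.
By Henderson-Hasselbalch, pH = pKa + log([A^-]/[HA]) = 4.72 + log(0.001870/0.001713) = 4.72 + (+0.04) = 4.76.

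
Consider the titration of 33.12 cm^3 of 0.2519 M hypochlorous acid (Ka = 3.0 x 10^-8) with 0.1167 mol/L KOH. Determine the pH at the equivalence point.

n(HClO) = 0.2519 x 0.03312 = 0.008343 mol; V(KOH) at equivalence = 0.008343/0.1167 = 0.07149 L.
At equivalence all the acid is converted to ClO-; total volume = 0.03312 + 0.07149 = 0.1046 L, so [ClO-] = 0.008343/0.1046 = 0.07975 M.
Kb = Kw/Ka = 1.0e-14 / 3.0 x 10^-8 = 3.33e-7.
[OH^-] = sqrt(Kb x [ClO-]) = sqrt(3.33e-7 x 0.07975) = 0.000163 M.
pOH = 3.79, so pH = 14.00 - 3.79 = 10.21.

10.21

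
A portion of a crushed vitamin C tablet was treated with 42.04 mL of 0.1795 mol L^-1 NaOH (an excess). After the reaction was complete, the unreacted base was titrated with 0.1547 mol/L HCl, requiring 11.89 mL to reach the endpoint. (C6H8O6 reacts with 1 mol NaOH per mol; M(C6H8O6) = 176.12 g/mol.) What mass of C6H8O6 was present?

1.01 g

Total n(NaOH) added = 0.1795 x 0.04204 = 0.007546 mol.
n(HCl) used = 0.1547 x 0.01189 = 0.001839 mol, which equals the excess n(NaOH).
So n(NaOH) consumed by the sample = 0.007546 - 0.001839 = 0.005707 mol.
n(C6H8O6) = 0.005707 / 1 = 0.005707 mol.
mass = 0.005707 mol x 176.12 g/mol = 1.01 g.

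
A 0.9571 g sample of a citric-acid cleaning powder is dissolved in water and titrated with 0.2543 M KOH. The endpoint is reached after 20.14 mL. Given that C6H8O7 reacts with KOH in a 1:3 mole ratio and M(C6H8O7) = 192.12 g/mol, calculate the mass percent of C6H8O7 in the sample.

34.3%

n(KOH) = 0.2543 x 0.02014 = 0.005122 mol.
n(C6H8O7) = 0.005122 / 3 = 0.001707 mol.
mass of C6H8O7 = 0.001707 x 192.12 = 0.3280 g.
% purity = 0.3280 / 0.9571 x 100 = 34.3%.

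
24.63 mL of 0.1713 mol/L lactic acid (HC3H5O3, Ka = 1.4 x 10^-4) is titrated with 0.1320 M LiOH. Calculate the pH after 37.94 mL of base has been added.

12.10

n(acid) = 0.1713 x 0.02463 = 0.004219 mol; n(LiOH) added = 0.1320 x 0.03794 = 0.005008 mol.
Base is in excess by 0.005008 - 0.004219 = 0.0007890 mol in a total volume of 0.06257 L.
[OH^-] = 0.0007890/0.06257 = 0.01261 M, so pOH = 1.90 and pH = 14.00 - 1.90 = 12.10.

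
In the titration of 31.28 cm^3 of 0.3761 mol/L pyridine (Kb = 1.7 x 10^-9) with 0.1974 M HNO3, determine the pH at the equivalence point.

n(C5H5N) = 0.3761 x 0.03128 = 0.01176 mol; V(HNO3) at equivalence = 0.01176/0.1974 = 0.05960 L.
At equivalence the base is fully converted to C5H5NH+; total volume = 0.09088 L, so [C5H5NH+] = 0.01176/0.09088 = 0.1295 M.
Ka(C5H5NH+) = Kw/Kb = 1.0e-14 / 1.7 x 10^-9 = 5.88e-6.
[H^+] = sqrt(Ka x [C5H5NH+]) = sqrt(5.88e-6 x 0.1295) = 0.000873 M.
pH = -log(0.000873) = 3.06.

3.06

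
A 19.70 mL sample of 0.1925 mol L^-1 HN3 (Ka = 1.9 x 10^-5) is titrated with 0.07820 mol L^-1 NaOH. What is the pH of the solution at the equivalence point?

n(HN3) = 0.1925 x 0.01970 = 0.003792 mol; V(NaOH) at equivalence = 0.003792/0.07820 = 0.04849 L.
At equivalence all the acid is converted to N3-; total volume = 0.01970 + 0.04849 = 0.06819 L, so [N3-] = 0.003792/0.06819 = 0.05561 M.
Kb = Kw/Ka = 1.0e-14 / 1.9 x 10^-5 = 5.26e-10.
[OH^-] = sqrt(Kb x [N3-]) = sqrt(5.26e-10 x 0.05561) = 5.41e-6 M.
pOH = 5.27, so pH = 14.00 - 5.27 = 8.73.

8.73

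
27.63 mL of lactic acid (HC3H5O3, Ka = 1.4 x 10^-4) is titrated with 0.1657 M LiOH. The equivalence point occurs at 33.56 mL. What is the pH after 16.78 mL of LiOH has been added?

3.85

16.78 mL is exactly half the equivalence volume (33.56/2), i.e. the half-equivalence point.
There, n(HA) = n(A^-), so pH = pKa = -log(1.4 x 10^-4) = 3.85.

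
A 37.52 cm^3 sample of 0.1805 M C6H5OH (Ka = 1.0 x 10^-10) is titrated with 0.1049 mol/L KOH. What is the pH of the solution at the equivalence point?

11.41

n(C6H5OH) = 0.1805 x 0.03752 = 0.006772 mol; V(KOH) at equivalence = 0.006772/0.1049 = 0.06456 L.
At equivalence all the acid is converted to C6H5O-; total volume = 0.03752 + 0.06456 = 0.1021 L, so [C6H5O-] = 0.006772/0.1021 = 0.06634 M.
Kb = Kw/Ka = 1.0e-14 / 1.0 x 10^-10 = 0.000100.
[OH^-] = sqrt(Kb x [C6H5O-]) = sqrt(0.000100 x 0.06634) = 0.00258 M.
pOH = 2.59, so pH = 14.00 - 2.59 = 11.41.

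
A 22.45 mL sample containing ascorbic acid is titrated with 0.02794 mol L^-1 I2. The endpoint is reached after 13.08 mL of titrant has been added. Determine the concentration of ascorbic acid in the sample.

0.0163 M

n(I2) = 0.02794 x 0.01308 = 0.0003655 mol.
From the balanced equation, 1 mol I2 reacts with 1 mol ascorbic acid, so n(ascorbic acid) = 0.0003655 x 1/1 = 0.0003655 mol.
[ascorbic acid] = 0.0003655 / 0.02245 L = 0.0163 M.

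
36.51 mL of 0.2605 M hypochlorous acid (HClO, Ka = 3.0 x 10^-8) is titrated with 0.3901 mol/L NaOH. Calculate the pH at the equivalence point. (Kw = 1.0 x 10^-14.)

n(HClO) = 0.2605 x 0.03651 = 0.009511 mol; V(NaOH) at equivalence = 0.009511/0.3901 = 0.02438 L.
At equivalence all the acid is converted to ClO-; total volume = 0.03651 + 0.02438 = 0.06089 L, so [ClO-] = 0.009511/0.06089 = 0.1562 M.
Kb = Kw/Ka = 1.0e-14 / 3.0 x 10^-8 = 3.33e-7.
[OH^-] = sqrt(Kb x [ClO-]) = sqrt(3.33e-7 x 0.1562) = 0.000228 M.
pOH = 3.64, so pH = 14.00 - 3.64 = 10.36.

10.36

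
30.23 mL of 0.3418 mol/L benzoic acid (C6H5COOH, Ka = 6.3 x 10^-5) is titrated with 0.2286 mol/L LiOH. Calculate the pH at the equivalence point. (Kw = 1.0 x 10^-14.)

8.67

n(C6H5COOH) = 0.3418 x 0.03023 = 0.01033 mol; V(LiOH) at equivalence = 0.01033/0.2286 = 0.04520 L.
At equivalence all the acid is converted to C6H5COO-; total volume = 0.03023 + 0.04520 = 0.07543 L, so [C6H5COO-] = 0.01033/0.07543 = 0.1370 M.
Kb = Kw/Ka = 1.0e-14 / 6.3 x 10^-5 = 1.59e-10.
[OH^-] = sqrt(Kb x [C6H5COO-]) = sqrt(1.59e-10 x 0.1370) = 4.66e-6 M.
pOH = 5.33, so pH = 14.00 - 5.33 = 8.67.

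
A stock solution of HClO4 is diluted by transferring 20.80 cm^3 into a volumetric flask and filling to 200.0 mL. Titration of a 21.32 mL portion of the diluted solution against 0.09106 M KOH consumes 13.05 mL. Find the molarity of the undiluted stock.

0.536 M

n(KOH) = 0.09106 x 0.01305 = 0.001188 mol.
n(HClO4) in the aliquot = 0.001188 mol.
[diluted HClO4] = 0.001188 / 0.02132 = 0.05574 M.
Dilution factor = 200.0/20.80 = 9.615, so [stock] = 0.05574 x 9.615 = 0.536 M.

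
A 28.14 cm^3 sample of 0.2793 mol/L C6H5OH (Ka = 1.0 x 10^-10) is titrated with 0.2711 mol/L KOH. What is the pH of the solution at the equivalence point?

11.57

n(C6H5OH) = 0.2793 x 0.02814 = 0.007860 mol; V(KOH) at equivalence = 0.007860/0.2711 = 0.02899 L.
At equivalence all the acid is converted to C6H5O-; total volume = 0.02814 + 0.02899 = 0.05713 L, so [C6H5O-] = 0.007860/0.05713 = 0.1376 M.
Kb = Kw/Ka = 1.0e-14 / 1.0 x 10^-10 = 0.000100.
[OH^-] = sqrt(Kb x [C6H5O-]) = sqrt(0.000100 x 0.1376) = 0.00371 M.
pOH = 2.43, so pH = 14.00 - 2.43 = 11.57.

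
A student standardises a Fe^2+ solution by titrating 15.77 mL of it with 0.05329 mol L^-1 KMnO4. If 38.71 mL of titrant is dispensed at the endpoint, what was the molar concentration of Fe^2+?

0.654 M

n(KMnO4) = 0.05329 x 0.03871 = 0.002063 mol.
From the balanced equation, 1 mol KMnO4 reacts with 5 mol Fe^2+, so n(Fe^2+) = 0.002063 x 5/1 = 0.01031 mol.
[Fe^2+] = 0.01031 / 0.01577 L = 0.654 M.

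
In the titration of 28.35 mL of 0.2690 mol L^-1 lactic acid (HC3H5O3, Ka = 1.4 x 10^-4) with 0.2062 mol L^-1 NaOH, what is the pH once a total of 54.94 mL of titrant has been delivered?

12.65

n(acid) = 0.2690 x 0.02835 = 0.007626 mol; n(NaOH) added = 0.2062 x 0.05494 = 0.01133 mol.
Base is in excess by 0.01133 - 0.007626 = 0.003702 mol in a total volume of 0.08329 L.
[OH^-] = 0.003702/0.08329 = 0.04445 M, so pOH = 1.35 and pH = 14.00 - 1.35 = 12.65.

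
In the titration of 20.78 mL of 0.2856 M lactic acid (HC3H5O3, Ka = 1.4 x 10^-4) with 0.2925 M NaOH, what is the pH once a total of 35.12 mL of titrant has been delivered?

n(acid) = 0.2856 x 0.02078 = 0.005935 mol; n(NaOH) added = 0.2925 x 0.03512 = 0.01027 mol.
Base is in excess by 0.01027 - 0.005935 = 0.004338 mol in a total volume of 0.05590 L.
[OH^-] = 0.004338/0.05590 = 0.07760 M, so pOH = 1.11 and pH = 14.00 - 1.11 = 12.89.

12.89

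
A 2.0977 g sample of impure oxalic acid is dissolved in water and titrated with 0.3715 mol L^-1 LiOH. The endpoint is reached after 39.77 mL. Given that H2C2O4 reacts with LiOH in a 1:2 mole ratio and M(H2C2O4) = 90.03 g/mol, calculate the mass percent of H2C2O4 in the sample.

n(LiOH) = 0.3715 x 0.03977 = 0.01477 mol.
n(H2C2O4) = 0.01477 / 2 = 0.007387 mol.
mass of H2C2O4 = 0.007387 x 90.03 = 0.6651 g.
% purity = 0.6651 / 2.0977 x 100 = 31.7%.

31.7%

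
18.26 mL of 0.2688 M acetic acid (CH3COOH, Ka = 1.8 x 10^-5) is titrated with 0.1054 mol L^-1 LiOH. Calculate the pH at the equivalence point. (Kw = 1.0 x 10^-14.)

8.81

n(CH3COOH) = 0.2688 x 0.01826 = 0.004908 mol; V(LiOH) at equivalence = 0.004908/0.1054 = 0.04657 L.
At equivalence all the acid is converted to CH3COO-; total volume = 0.01826 + 0.04657 = 0.06483 L, so [CH3COO-] = 0.004908/0.06483 = 0.07571 M.
Kb = Kw/Ka = 1.0e-14 / 1.8 x 10^-5 = 5.56e-10.
[OH^-] = sqrt(Kb x [CH3COO-]) = sqrt(5.56e-10 x 0.07571) = 6.49e-6 M.
pOH = 5.19, so pH = 14.00 - 5.19 = 8.81.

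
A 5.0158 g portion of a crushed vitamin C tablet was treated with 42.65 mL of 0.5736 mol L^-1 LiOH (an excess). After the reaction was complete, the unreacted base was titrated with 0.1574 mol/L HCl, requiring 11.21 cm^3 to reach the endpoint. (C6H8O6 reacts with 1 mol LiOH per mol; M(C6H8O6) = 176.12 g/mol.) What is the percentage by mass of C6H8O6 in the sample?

79.7%

Total n(LiOH) added = 0.5736 x 0.04265 = 0.02446 mol.
n(HCl) used = 0.1574 x 0.01121 = 0.001764 mol, which equals the excess n(LiOH).
So n(LiOH) consumed by the sample = 0.02446 - 0.001764 = 0.02270 mol.
n(C6H8O6) = 0.02270 / 1 = 0.02270 mol.
mass C6H8O6 = 0.02270 x 176.12 = 3.998 g, so %C6H8O6 = 3.998/5.0158 x 100 = 79.7%.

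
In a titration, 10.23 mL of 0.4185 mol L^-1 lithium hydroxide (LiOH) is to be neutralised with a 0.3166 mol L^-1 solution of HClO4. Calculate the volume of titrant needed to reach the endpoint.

13.5 mL

n(LiOH) = 0.4185 mol/L x 0.01023 L = 0.004281 mol.
At equivalence n(HClO4) = n(LiOH) = 0.004281 mol.
V(HClO4) = 0.004281 / 0.3166 = 0.01352 L = 13.5 mL.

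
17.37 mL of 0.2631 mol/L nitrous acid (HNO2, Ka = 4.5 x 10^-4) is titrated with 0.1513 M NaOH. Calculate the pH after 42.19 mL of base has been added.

n(acid) = 0.2631 x 0.01737 = 0.004570 mol; n(NaOH) added = 0.1513 x 0.04219 = 0.006383 mol.
Base is in excess by 0.006383 - 0.004570 = 0.001813 mol in a total volume of 0.05956 L.
[OH^-] = 0.001813/0.05956 = 0.03044 M, so pOH = 1.52 and pH = 14.00 - 1.52 = 12.48.

12.48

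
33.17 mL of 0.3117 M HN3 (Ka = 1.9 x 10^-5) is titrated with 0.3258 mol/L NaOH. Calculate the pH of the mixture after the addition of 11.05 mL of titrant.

4.45

Initial n(HN3) = 0.3117 x 0.03317 = 0.01034 mol.
n(NaOH) added = 0.3258 x 0.01105 = 0.003600 mol, converting that many moles of HN3 to N3-.
Remaining n(HN3) = 0.006739 mol; n(N3-) = 0.003600 mol.
By Henderson-Hasselbalch, pH = pKa + log([A^-]/[HA]) = 4.72 + log(0.003600/0.006739) = 4.72 + (-0.27) = 4.45.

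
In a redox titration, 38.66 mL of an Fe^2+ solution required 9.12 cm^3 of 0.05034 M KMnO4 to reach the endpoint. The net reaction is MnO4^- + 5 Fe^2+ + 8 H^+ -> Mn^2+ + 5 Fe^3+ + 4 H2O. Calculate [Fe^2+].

n(KMnO4) = 0.05034 x 0.009120 = 0.0004591 mol.
From the balanced equation, 1 mol KMnO4 reacts with 5 mol Fe^2+, so n(Fe^2+) = 0.0004591 x 5/1 = 0.002296 mol.
[Fe^2+] = 0.002296 / 0.03866 L = 0.0594 M.

0.0594 M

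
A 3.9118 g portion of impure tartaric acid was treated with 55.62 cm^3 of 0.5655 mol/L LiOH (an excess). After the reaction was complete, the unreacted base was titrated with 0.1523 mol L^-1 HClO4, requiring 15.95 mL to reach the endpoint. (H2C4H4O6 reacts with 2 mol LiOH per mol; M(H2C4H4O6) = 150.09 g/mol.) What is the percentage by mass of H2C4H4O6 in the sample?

Total n(LiOH) added = 0.5655 x 0.05562 = 0.03145 mol.
n(HClO4) used = 0.1523 x 0.01595 = 0.002429 mol, which equals the excess n(LiOH).
So n(LiOH) consumed by the sample = 0.03145 - 0.002429 = 0.02902 mol.
n(H2C4H4O6) = 0.02902 / 2 = 0.01451 mol.
mass H2C4H4O6 = 0.01451 x 150.09 = 2.178 g, so %H2C4H4O6 = 2.178/3.9118 x 100 = 55.7%.

55.7%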